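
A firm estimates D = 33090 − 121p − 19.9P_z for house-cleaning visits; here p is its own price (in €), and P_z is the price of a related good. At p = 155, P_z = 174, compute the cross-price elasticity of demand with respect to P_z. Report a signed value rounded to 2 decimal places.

-0.32

At the given values, D = 33090 − 121(155) − 19.9(174) = 10872.4.
∂D/∂P_z = -19.9.
E = (-19.9) × (174/10872.4) = -0.3184…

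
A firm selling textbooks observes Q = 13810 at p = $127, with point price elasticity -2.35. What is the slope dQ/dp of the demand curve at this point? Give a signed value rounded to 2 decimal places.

Ed = (dQ/dp)·(p/Q) ⇒ dQ/dp = Ed·Q/p = (-2.35)·13810/127 = -255.5393…

-255.54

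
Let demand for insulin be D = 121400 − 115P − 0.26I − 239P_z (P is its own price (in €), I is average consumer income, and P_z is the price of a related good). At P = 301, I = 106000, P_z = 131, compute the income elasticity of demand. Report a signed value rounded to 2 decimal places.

At the given values, D = 121400 − 115(301) − 0.26(106000) − 239(131) = 27916.
∂D/∂I = -0.26.
E = (-0.26) × (106000/27916) = -0.9872…

-0.99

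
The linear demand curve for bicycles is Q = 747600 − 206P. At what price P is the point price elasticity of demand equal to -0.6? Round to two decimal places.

1360.92

Ed = −206P/(747600 − 206P). Set this equal to -0.6:
206P = 0.6·(747600 − 206P) ⇒ 206P(1 + 0.6) = 0.6·747600
P = 0.6·747600 / (206·1.6) = 1360.9223…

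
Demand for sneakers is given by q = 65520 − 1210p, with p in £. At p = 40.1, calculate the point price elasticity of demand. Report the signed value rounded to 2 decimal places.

-2.85

dq/dp = −1210. At p = 40.1, q = 65520 − 1210(40.1) = 16999.
Ed = (dq/dp)·(p/q) = −1210 × (40.1/16999) = -2.8543…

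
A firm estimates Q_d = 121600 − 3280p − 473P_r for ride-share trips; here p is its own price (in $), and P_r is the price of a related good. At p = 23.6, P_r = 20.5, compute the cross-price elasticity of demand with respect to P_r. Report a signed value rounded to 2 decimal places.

-0.28

At the given values, Q_d = 121600 − 3280(23.6) − 473(20.5) = 34495.5.
∂Q_d/∂P_r = -473.
E = (-473) × (20.5/34495.5) = -0.2810…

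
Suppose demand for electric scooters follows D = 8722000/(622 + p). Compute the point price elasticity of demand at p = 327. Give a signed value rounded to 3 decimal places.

-0.345

dD/dp = −8722000/(622 + p)² = -9.68464. At p = 327, D = 9190.73.
Ed = (dD/dp)·(p/D) = (-9.68464) × (327/9190.73) = -0.34457…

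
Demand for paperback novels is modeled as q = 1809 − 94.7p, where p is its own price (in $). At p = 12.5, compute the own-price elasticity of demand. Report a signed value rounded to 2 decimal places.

At the given values, q = 1809 − 94.7(12.5) = 625.25.
∂q/∂p = −94.7.
E = (-94.7) × (12.5/625.25) = -1.8932…

-1.89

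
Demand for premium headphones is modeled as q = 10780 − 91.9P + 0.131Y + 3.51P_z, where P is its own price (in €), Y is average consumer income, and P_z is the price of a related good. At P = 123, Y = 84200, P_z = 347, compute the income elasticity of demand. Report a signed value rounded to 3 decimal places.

0.941

At the given values, q = 10780 − 91.9(123) + 0.131(84200) + 3.51(347) = 11724.47.
∂q/∂Y = 0.131.
E = (0.131) × (84200/11724.47) = 0.94078…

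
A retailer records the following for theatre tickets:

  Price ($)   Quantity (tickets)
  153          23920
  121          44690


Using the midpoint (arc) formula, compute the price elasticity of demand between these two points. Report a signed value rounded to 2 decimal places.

-2.59

%ΔQ = (44690 − 23920) / [(23920 + 44690)/2] = 20770/34305 = 0.605451…
%ΔP = (121 − 153) / [(153 + 121)/2] = -32/137 = -0.233576…
Arc Ed = %ΔQ / %ΔP = (20770/34305) / (-32/137) = -2.5920…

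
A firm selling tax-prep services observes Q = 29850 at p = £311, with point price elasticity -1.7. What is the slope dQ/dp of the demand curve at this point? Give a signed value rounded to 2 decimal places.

Ed = (dQ/dp)·(p/Q) ⇒ dQ/dp = Ed·Q/p = (-1.7)·29850/311 = -163.1672…

-163.17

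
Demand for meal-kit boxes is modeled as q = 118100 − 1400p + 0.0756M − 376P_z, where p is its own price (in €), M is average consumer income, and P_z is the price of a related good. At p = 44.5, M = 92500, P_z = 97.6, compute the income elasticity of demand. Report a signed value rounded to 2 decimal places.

0.27

At the given values, q = 118100 − 1400(44.5) + 0.0756(92500) − 376(97.6) = 26095.4.
∂q/∂M = 0.0756.
E = (0.0756) × (92500/26095.4) = 0.2679…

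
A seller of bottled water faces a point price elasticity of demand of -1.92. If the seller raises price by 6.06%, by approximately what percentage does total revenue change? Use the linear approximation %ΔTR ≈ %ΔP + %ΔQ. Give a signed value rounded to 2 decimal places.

%ΔQ ≈ Ed × %ΔP = (-1.92) × (+6.06%) = -11.6352%
%ΔTR ≈ %ΔP + %ΔQ = (+6.06%) + (-11.6352%) = -5.5752%

-5.58%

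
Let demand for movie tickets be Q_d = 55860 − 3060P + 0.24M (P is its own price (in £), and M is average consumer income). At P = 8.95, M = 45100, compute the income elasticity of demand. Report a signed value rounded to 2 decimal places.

0.28

At the given values, Q_d = 55860 − 3060(8.95) + 0.24(45100) = 39297.
∂Q_d/∂M = 0.24.
E = (0.24) × (45100/39297) = 0.2754…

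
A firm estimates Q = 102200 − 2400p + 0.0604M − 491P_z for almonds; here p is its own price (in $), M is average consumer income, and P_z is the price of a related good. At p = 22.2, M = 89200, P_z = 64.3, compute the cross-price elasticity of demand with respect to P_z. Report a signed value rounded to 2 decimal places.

At the given values, Q = 102200 − 2400(22.2) + 0.0604(89200) − 491(64.3) = 22736.38.
∂Q/∂P_z = -491.
E = (-491) × (64.3/22736.38) = -1.3885…

-1.39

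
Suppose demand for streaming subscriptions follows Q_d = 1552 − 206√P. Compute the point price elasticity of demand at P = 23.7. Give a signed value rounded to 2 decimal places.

-0.91

dQ_d/dP = −206/(2√P) = -21.1574. At P = 23.7, Q_d = 549.137.
Ed = (dQ_d/dP)·(P/Q_d) = (-21.1574) × (23.7/549.137) = -0.9131…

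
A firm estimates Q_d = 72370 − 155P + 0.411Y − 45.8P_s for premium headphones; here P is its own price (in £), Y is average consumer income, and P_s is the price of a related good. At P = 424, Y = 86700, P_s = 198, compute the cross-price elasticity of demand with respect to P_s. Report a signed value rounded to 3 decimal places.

-0.273

At the given values, Q_d = 72370 − 155(424) + 0.411(86700) − 45.8(198) = 33215.3.
∂Q_d/∂P_s = -45.8.
E = (-45.8) × (198/33215.3) = -0.27301…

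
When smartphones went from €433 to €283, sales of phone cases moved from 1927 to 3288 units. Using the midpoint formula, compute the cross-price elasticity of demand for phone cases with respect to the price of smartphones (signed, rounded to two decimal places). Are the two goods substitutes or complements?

-1.25; complements

%ΔQ_{phone cases} = (3288 − 1927)/avg = 1361/2607.5 = 0.521955…
%ΔP_{smartphones} = (283 − 433)/avg = -150/358 = -0.418994…
E_cross = (1361/2607.5) / (-150/358) = -1.2457…
E_cross < 0 ⇒ the goods are complements.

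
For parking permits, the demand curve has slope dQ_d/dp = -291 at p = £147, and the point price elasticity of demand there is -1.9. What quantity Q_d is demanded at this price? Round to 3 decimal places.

22514.211

Ed = (dQ_d/dp)·(p/Q_d) ⇒ Q_d = (dQ_d/dp)·p/Ed = (-291)·147/(-1.9) = 22514.21052…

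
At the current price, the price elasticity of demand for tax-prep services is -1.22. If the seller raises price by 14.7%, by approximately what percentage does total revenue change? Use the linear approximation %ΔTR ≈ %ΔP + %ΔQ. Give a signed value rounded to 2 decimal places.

-3.23%

%ΔQ ≈ Ed × %ΔP = (-1.22) × (+14.7%) = -17.9340%
%ΔTR ≈ %ΔP + %ΔQ = (+14.7%) + (-17.9340%) = -3.2340%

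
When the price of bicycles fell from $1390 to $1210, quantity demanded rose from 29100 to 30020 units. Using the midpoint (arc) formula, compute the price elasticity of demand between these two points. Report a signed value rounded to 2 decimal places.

%ΔQ = (30020 − 29100) / [(29100 + 30020)/2] = 920/29560 = 0.031123…
%ΔP = (1210 − 1390) / [(1390 + 1210)/2] = -180/1300 = -0.138461…
Arc Ed = %ΔQ / %ΔP = (920/29560) / (-180/1300) = -0.2247…

-0.22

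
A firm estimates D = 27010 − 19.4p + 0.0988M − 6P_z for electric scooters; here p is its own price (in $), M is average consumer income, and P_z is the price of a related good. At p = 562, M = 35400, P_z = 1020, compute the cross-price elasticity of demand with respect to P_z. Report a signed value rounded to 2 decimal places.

-0.45

At the given values, D = 27010 − 19.4(562) + 0.0988(35400) − 6(1020) = 13484.72.
∂D/∂P_z = -6.
E = (-6) × (1020/13484.72) = -0.4538…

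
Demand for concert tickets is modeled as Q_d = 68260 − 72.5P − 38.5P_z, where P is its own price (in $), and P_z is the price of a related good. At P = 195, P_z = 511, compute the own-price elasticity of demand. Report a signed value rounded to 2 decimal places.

-0.41

At the given values, Q_d = 68260 − 72.5(195) − 38.5(511) = 34449.
∂Q_d/∂P = −72.5.
E = (-72.5) × (195/34449) = -0.4103…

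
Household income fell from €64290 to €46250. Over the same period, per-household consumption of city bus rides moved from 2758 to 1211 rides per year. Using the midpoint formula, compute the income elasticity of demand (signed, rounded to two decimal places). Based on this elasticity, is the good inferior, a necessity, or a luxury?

2.39; luxury

%ΔQ = (1211 − 2758)/[( 2758 + 1211)/2] = -1547/1984.5 = -0.779541…
%ΔIncome = (46250 − 64290)/[( 64290 + 46250)/2] = -18040/55270 = -0.326397…
E_income = (-1547/1984.5) / (-18040/55270) = 2.3883…
E_income > 1 ⇒ normal good, luxury.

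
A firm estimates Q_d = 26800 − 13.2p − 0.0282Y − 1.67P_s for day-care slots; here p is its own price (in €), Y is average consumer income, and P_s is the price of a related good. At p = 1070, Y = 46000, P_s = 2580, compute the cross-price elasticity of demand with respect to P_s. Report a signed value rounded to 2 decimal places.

-0.61

At the given values, Q_d = 26800 − 13.2(1070) − 0.0282(46000) − 1.67(2580) = 7070.2.
∂Q_d/∂P_s = -1.67.
E = (-1.67) × (2580/7070.2) = -0.6094…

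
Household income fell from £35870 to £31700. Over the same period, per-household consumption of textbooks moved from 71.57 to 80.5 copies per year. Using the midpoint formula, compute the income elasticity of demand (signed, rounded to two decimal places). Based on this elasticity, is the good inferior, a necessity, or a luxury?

%ΔQ = (80.5 − 71.57)/[( 71.57 + 80.5)/2] = 8.93/76.035 = 0.117445…
%ΔIncome = (31700 − 35870)/[( 35870 + 31700)/2] = -4170/33785 = -0.123427…
E_income = (8.93/76.035) / (-4170/33785) = -0.9515…
E_income < 0 ⇒ inferior good.

-0.95; inferior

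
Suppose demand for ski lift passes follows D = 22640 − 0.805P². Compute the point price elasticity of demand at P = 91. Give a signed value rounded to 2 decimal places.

-0.83

dD/dP = −2·0.805·P = -146.51. At P = 91, D = 15973.795.
Ed = (dD/dP)·(P/D) = (-146.51) × (91/15973.795) = -0.8346…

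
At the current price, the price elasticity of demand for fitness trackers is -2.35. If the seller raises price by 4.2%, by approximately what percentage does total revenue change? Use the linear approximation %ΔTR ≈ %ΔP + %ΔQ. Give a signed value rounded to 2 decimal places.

-5.67%

%ΔQ ≈ Ed × %ΔP = (-2.35) × (+4.2%) = -9.8700%
%ΔTR ≈ %ΔP + %ΔQ = (+4.2%) + (-9.8700%) = -5.6700%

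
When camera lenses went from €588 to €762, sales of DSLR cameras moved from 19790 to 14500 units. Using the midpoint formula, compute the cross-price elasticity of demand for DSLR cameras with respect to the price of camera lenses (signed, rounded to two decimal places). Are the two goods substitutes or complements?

%ΔQ_{DSLR cameras} = (14500 − 19790)/avg = -5290/17145 = -0.308544…
%ΔP_{camera lenses} = (762 − 588)/avg = 174/675 = 0.257777…
E_cross = (-5290/17145) / (174/675) = -1.1969…
E_cross < 0 ⇒ the goods are complements.

-1.20; complements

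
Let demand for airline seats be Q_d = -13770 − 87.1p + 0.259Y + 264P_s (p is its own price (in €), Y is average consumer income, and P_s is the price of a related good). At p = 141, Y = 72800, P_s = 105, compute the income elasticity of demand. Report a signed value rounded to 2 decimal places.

0.92

At the given values, Q_d = -13770 − 87.1(141) + 0.259(72800) + 264(105) = 20524.1.
∂Q_d/∂Y = 0.259.
E = (0.259) × (72800/20524.1) = 0.9186…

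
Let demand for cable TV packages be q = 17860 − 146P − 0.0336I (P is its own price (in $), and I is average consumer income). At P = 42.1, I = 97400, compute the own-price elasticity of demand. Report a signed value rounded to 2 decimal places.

At the given values, q = 17860 − 146(42.1) − 0.0336(97400) = 8440.76.
∂q/∂P = −146.
E = (-146) × (42.1/8440.76) = -0.7282…

-0.73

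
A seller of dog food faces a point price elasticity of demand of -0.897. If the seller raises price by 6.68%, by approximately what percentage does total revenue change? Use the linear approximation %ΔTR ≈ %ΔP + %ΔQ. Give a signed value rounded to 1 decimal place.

%ΔQ ≈ Ed × %ΔP = (-0.897) × (+6.68%) = -5.9920%
%ΔTR ≈ %ΔP + %ΔQ = (+6.68%) + (-5.9920%) = +0.6880%

+0.7%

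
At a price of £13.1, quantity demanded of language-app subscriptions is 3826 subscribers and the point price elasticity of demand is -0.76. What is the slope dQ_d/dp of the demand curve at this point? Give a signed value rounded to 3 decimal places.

-221.966

Ed = (dQ_d/dp)·(p/Q_d) ⇒ dQ_d/dp = Ed·Q_d/p = (-0.76)·3826/13.1 = -221.96641…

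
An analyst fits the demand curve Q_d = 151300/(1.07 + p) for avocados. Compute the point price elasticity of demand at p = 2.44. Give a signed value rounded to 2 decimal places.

dQ_d/dp = −151300/(1.07 + p)² = -12280.7. At p = 2.44, Q_d = 43105.4.
Ed = (dQ_d/dp)·(p/Q_d) = (-12280.7) × (2.44/43105.4) = -0.6951…

-0.70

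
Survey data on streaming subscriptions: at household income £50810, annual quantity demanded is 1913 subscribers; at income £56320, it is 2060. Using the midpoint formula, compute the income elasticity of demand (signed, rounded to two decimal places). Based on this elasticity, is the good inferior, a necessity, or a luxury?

%ΔQ = (2060 − 1913)/[( 1913 + 2060)/2] = 147/1986.5 = 0.073999…
%ΔIncome = (56320 − 50810)/[( 50810 + 56320)/2] = 5510/53565 = 0.102865…
E_income = (147/1986.5) / (5510/53565) = 0.7193…
0 < E_income < 1 ⇒ normal good, necessity.

0.72; necessity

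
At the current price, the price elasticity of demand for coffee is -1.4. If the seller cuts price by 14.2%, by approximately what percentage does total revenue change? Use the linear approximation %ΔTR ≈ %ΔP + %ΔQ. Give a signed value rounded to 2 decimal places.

+5.68%

%ΔQ ≈ Ed × %ΔP = (-1.4) × (-14.2%) = +19.8800%
%ΔTR ≈ %ΔP + %ΔQ = (-14.2%) + (+19.8800%) = +5.6800%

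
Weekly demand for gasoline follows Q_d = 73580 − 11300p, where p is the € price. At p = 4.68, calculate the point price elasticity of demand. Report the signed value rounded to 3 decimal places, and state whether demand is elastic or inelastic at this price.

-2.555; elastic

dQ_d/dp = −11300. At p = 4.68, Q_d = 73580 − 11300(4.68) = 20696.
Ed = (dQ_d/dp)·(p/Q_d) = −11300 × (4.68/20696) = -2.55527…
|Ed| = 2.555 > 1, so demand is elastic.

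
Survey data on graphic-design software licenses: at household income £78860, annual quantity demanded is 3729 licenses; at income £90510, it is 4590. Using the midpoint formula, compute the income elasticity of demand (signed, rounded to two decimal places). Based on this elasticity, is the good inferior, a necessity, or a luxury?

%ΔQ = (4590 − 3729)/[( 3729 + 4590)/2] = 861/4159.5 = 0.206996…
%ΔIncome = (90510 − 78860)/[( 78860 + 90510)/2] = 11650/84685 = 0.137568…
E_income = (861/4159.5) / (11650/84685) = 1.5046…
E_income > 1 ⇒ normal good, luxury.

1.50; luxury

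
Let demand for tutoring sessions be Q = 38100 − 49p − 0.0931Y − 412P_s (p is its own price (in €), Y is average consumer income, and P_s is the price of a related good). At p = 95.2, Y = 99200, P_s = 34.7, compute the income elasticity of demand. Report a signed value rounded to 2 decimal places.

At the given values, Q = 38100 − 49(95.2) − 0.0931(99200) − 412(34.7) = 9903.28.
∂Q/∂Y = -0.0931.
E = (-0.0931) × (99200/9903.28) = -0.9325…

-0.93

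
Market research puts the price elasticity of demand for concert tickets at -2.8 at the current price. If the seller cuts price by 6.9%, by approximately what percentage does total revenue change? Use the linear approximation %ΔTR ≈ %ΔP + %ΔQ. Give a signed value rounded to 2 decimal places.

%ΔQ ≈ Ed × %ΔP = (-2.8) × (-6.9%) = +19.3200%
%ΔTR ≈ %ΔP + %ΔQ = (-6.9%) + (+19.3200%) = +12.4200%

+12.42%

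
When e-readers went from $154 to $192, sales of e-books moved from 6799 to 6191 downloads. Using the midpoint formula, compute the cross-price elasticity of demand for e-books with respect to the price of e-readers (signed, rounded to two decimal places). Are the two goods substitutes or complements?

%ΔQ_{e-books} = (6191 − 6799)/avg = -608/6495 = -0.093610…
%ΔP_{e-readers} = (192 − 154)/avg = 38/173 = 0.219653…
E_cross = (-608/6495) / (38/173) = -0.4261…
E_cross < 0 ⇒ the goods are complements.

-0.43; complements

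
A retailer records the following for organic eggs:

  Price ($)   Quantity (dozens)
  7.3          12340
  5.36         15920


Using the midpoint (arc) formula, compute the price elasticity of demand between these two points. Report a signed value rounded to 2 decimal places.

-0.83

%ΔQ = (15920 − 12340) / [(12340 + 15920)/2] = 3580/14130 = 0.253361…
%ΔP = (5.36 − 7.3) / [(7.3 + 5.36)/2] = -1.94/6.33 = -0.306477…
Arc Ed = %ΔQ / %ΔP = (3580/14130) / (-1.94/6.33) = -0.8266…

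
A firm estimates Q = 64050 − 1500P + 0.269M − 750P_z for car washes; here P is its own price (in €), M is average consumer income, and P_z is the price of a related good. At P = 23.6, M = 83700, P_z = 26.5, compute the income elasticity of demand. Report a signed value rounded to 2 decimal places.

At the given values, Q = 64050 − 1500(23.6) + 0.269(83700) − 750(26.5) = 31290.3.
∂Q/∂M = 0.269.
E = (0.269) × (83700/31290.3) = 0.7195…

0.72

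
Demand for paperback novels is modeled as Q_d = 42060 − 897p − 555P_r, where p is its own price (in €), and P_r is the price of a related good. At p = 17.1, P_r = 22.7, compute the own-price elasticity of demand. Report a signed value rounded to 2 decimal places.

At the given values, Q_d = 42060 − 897(17.1) − 555(22.7) = 14122.8.
∂Q_d/∂p = −897.
E = (-897) × (17.1/14122.8) = -1.0860…

-1.09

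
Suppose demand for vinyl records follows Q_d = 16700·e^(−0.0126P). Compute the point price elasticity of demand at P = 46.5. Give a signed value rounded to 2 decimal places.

dQ_d/dP = −0.0126·Q_d = -117.121. At P = 46.5, Q_d = 9295.3.
Ed = (dQ_d/dP)·(P/Q_d) = (-117.121) × (46.5/9295.3) = -0.5859

-0.59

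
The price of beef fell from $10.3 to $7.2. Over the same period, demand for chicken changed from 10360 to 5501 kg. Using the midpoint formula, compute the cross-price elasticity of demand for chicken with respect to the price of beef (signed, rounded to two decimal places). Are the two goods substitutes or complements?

1.73; substitutes

%ΔQ_{chicken} = (5501 − 10360)/avg = -4859/7930.5 = -0.612697…
%ΔP_{beef} = (7.2 − 10.3)/avg = -3.1/8.75 = -0.354285…
E_cross = (-4859/7930.5) / (-3.1/8.75) = 1.7293…
E_cross > 0 ⇒ the goods are substitutes.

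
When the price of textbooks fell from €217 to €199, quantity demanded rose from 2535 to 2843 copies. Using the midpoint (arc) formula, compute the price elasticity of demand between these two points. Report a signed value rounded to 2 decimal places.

%ΔQ = (2843 − 2535) / [(2535 + 2843)/2] = 308/2689 = 0.114540…
%ΔP = (199 − 217) / [(217 + 199)/2] = -18/208 = -0.086538…
Arc Ed = %ΔQ / %ΔP = (308/2689) / (-18/208) = -1.3235…

-1.32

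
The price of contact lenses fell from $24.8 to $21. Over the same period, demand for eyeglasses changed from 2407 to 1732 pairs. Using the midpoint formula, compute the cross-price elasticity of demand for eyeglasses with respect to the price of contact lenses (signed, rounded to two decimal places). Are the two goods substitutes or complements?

1.97; substitutes

%ΔQ_{eyeglasses} = (1732 − 2407)/avg = -675/2069.5 = -0.326165…
%ΔP_{contact lenses} = (21 − 24.8)/avg = -3.8/22.9 = -0.165938…
E_cross = (-675/2069.5) / (-3.8/22.9) = 1.9655…
E_cross > 0 ⇒ the goods are substitutes.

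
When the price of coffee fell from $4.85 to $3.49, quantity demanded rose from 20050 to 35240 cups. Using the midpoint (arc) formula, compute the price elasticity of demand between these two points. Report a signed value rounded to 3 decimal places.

-1.685

%ΔQ = (35240 − 20050) / [(20050 + 35240)/2] = 15190/27645 = 0.549466…
%ΔP = (3.49 − 4.85) / [(4.85 + 3.49)/2] = -1.36/4.17 = -0.326139…
Arc Ed = %ΔQ / %ΔP = (15190/27645) / (-1.36/4.17) = -1.68476…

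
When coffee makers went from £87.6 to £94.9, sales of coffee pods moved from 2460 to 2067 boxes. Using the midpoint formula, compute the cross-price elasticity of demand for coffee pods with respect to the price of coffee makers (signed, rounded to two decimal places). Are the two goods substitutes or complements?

-2.17; complements

%ΔQ_{coffee pods} = (2067 − 2460)/avg = -393/2263.5 = -0.173624…
%ΔP_{coffee makers} = (94.9 − 87.6)/avg = 7.3/91.25 = 0.08
E_cross = (-393/2263.5) / (7.3/91.25) = -2.1703…
E_cross < 0 ⇒ the goods are complements.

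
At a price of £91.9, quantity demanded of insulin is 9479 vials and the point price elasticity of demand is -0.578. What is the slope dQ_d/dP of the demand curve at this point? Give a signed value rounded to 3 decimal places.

-59.618

Ed = (dQ_d/dP)·(P/Q_d) ⇒ dQ_d/dP = Ed·Q_d/P = (-0.578)·9479/91.9 = -59.61764…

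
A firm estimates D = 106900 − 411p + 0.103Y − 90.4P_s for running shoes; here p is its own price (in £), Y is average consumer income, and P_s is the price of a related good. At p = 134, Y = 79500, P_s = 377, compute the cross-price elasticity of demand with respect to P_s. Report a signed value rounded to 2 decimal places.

-1.31

At the given values, D = 106900 − 411(134) + 0.103(79500) − 90.4(377) = 25933.7.
∂D/∂P_s = -90.4.
E = (-90.4) × (377/25933.7) = -1.3141…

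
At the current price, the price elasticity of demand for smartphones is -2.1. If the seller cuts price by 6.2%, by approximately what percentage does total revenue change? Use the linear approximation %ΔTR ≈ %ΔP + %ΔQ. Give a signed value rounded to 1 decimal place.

+6.8%

%ΔQ ≈ Ed × %ΔP = (-2.1) × (-6.2%) = +13.0200%
%ΔTR ≈ %ΔP + %ΔQ = (-6.2%) + (+13.0200%) = +6.8200%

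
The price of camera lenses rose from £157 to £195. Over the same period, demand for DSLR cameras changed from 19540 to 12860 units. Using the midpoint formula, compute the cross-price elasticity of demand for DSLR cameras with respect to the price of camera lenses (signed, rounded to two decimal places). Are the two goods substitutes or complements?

%ΔQ_{DSLR cameras} = (12860 − 19540)/avg = -6680/16200 = -0.412345…
%ΔP_{camera lenses} = (195 − 157)/avg = 38/176 = 0.215909…
E_cross = (-6680/16200) / (38/176) = -1.9098…
E_cross < 0 ⇒ the goods are complements.

-1.91; complements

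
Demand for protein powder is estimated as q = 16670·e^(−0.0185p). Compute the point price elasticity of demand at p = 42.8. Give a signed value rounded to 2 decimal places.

-0.79

dq/dp = −0.0185·q = -139.712. At p = 42.8, q = 7551.99.
Ed = (dq/dp)·(p/q) = (-139.712) × (42.8/7551.99) = -0.7918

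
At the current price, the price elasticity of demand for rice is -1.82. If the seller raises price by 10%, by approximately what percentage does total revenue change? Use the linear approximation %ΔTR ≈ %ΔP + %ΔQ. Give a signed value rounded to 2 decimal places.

%ΔQ ≈ Ed × %ΔP = (-1.82) × (+10%) = -18.2000%
%ΔTR ≈ %ΔP + %ΔQ = (+10%) + (-18.2000%) = -8.2000%

-8.20%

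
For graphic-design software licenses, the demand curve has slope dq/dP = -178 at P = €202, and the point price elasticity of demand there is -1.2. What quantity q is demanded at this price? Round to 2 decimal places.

Ed = (dq/dP)·(P/q) ⇒ q = (dq/dP)·P/Ed = (-178)·202/(-1.2) = 29963.3333…

29963.33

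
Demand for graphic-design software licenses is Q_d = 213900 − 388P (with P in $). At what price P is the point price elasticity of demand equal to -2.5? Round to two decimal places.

Ed = −388P/(213900 − 388P). Set this equal to -2.5:
388P = 2.5·(213900 − 388P) ⇒ 388P(1 + 2.5) = 2.5·213900
P = 2.5·213900 / (388·3.5) = 393.7776…

393.78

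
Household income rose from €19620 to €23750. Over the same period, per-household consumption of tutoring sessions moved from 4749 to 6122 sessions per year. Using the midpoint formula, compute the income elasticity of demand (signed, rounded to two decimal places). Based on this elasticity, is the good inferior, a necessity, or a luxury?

1.33; luxury

%ΔQ = (6122 − 4749)/[( 4749 + 6122)/2] = 1373/5435.5 = 0.252598…
%ΔIncome = (23750 − 19620)/[( 19620 + 23750)/2] = 4130/21685 = 0.190454…
E_income = (1373/5435.5) / (4130/21685) = 1.3262…
E_income > 1 ⇒ normal good, luxury.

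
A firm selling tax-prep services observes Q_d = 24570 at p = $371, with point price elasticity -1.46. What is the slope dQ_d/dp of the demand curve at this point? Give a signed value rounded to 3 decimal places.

Ed = (dQ_d/dp)·(p/Q_d) ⇒ dQ_d/dp = Ed·Q_d/p = (-1.46)·24570/371 = -96.69056…

-96.691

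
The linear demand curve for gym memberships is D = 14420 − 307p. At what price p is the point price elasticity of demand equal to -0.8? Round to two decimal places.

Ed = −307p/(14420 − 307p). Set this equal to -0.8:
307p = 0.8·(14420 − 307p) ⇒ 307p(1 + 0.8) = 0.8·14420
p = 0.8·14420 / (307·1.8) = 20.8758…

20.88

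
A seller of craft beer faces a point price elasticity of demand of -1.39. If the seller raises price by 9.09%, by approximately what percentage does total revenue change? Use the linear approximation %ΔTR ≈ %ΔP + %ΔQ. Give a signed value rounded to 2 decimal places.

-3.55%

%ΔQ ≈ Ed × %ΔP = (-1.39) × (+9.09%) = -12.6351%
%ΔTR ≈ %ΔP + %ΔQ = (+9.09%) + (-12.6351%) = -3.5451%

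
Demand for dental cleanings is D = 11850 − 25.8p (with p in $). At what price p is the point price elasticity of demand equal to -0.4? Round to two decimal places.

131.23

Ed = −25.8p/(11850 − 25.8p). Set this equal to -0.4:
25.8p = 0.4·(11850 − 25.8p) ⇒ 25.8p(1 + 0.4) = 0.4·11850
p = 0.4·11850 / (25.8·1.4) = 131.2292…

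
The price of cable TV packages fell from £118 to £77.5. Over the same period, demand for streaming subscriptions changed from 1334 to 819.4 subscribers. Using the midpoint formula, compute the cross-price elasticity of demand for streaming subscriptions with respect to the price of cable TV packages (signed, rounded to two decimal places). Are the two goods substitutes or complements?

%ΔQ_{streaming subscriptions} = (819.4 − 1334)/avg = -514.6/1076.7 = -0.477941…
%ΔP_{cable TV packages} = (77.5 − 118)/avg = -40.5/97.75 = -0.414322…
E_cross = (-514.6/1076.7) / (-40.5/97.75) = 1.1535…
E_cross > 0 ⇒ the goods are substitutes.

1.15; substitutes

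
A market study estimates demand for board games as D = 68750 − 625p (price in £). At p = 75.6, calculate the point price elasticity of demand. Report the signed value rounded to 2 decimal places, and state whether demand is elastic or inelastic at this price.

-2.20; elastic

dD/dp = −625. At p = 75.6, D = 68750 − 625(75.6) = 21500.
Ed = (dD/dp)·(p/D) = −625 × (75.6/21500) = -2.1976…
|Ed| = 2.20 > 1, so demand is elastic.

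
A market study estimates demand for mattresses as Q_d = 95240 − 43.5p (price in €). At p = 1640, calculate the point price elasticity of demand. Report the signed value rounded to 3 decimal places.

dQ_d/dp = −43.5. At p = 1640, Q_d = 95240 − 43.5(1640) = 23900.
Ed = (dQ_d/dp)·(p/Q_d) = −43.5 × (1640/23900) = -2.98493…

-2.985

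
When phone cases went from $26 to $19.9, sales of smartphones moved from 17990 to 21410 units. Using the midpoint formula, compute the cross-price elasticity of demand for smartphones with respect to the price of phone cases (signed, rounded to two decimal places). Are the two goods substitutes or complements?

%ΔQ_{smartphones} = (21410 − 17990)/avg = 3420/19700 = 0.173604…
%ΔP_{phone cases} = (19.9 − 26)/avg = -6.1/22.95 = -0.265795…
E_cross = (3420/19700) / (-6.1/22.95) = -0.6531…
E_cross < 0 ⇒ the goods are complements.

-0.65; complements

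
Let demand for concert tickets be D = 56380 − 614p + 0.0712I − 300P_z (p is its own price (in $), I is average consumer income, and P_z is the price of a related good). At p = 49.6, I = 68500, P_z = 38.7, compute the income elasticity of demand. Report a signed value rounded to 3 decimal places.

At the given values, D = 56380 − 614(49.6) + 0.0712(68500) − 300(38.7) = 19192.8.
∂D/∂I = 0.0712.
E = (0.0712) × (68500/19192.8) = 0.25411…

0.254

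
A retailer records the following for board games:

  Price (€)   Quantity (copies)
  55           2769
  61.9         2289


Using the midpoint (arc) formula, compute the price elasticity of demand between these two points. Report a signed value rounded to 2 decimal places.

-1.61

%ΔQ = (2289 − 2769) / [(2769 + 2289)/2] = -480/2529 = -0.189798…
%ΔP = (61.9 − 55) / [(55 + 61.9)/2] = 6.9/58.45 = 0.118049…
Arc Ed = %ΔQ / %ΔP = (-480/2529) / (6.9/58.45) = -1.6077…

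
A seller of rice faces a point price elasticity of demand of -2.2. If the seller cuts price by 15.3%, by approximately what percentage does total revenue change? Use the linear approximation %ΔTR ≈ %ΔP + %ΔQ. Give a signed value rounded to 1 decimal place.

%ΔQ ≈ Ed × %ΔP = (-2.2) × (-15.3%) = +33.6600%
%ΔTR ≈ %ΔP + %ΔQ = (-15.3%) + (+33.6600%) = +18.3600%

+18.4%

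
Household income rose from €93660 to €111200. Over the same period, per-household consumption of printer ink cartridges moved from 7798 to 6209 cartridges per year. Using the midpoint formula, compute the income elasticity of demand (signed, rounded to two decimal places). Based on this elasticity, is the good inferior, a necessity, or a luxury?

%ΔQ = (6209 − 7798)/[( 7798 + 6209)/2] = -1589/7003.5 = -0.226886…
%ΔIncome = (111200 − 93660)/[( 93660 + 111200)/2] = 17540/102430 = 0.171238…
E_income = (-1589/7003.5) / (17540/102430) = -1.3249…
E_income < 0 ⇒ inferior good.

-1.32; inferior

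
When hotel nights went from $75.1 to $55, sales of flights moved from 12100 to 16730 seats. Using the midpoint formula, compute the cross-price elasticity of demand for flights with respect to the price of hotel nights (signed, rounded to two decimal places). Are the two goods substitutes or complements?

-1.04; complements

%ΔQ_{flights} = (16730 − 12100)/avg = 4630/14415 = 0.321193…
%ΔP_{hotel nights} = (55 − 75.1)/avg = -20.1/65.05 = -0.308993…
E_cross = (4630/14415) / (-20.1/65.05) = -1.0394…
E_cross < 0 ⇒ the goods are complements.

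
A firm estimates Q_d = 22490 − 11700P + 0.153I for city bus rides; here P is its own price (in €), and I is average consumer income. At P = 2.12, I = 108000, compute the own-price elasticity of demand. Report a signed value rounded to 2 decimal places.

-1.75

At the given values, Q_d = 22490 − 11700(2.12) + 0.153(108000) = 14210.
∂Q_d/∂P = −11700.
E = (-11700) × (2.12/14210) = -1.7455…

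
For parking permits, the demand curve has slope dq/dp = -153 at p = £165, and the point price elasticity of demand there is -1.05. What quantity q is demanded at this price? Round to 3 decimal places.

Ed = (dq/dp)·(p/q) ⇒ q = (dq/dp)·p/Ed = (-153)·165/(-1.05) = 24042.85714…

24042.857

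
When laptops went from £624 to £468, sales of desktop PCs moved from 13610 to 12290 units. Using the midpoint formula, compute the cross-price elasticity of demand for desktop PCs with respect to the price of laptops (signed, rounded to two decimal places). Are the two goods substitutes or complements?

%ΔQ_{desktop PCs} = (12290 − 13610)/avg = -1320/12950 = -0.101930…
%ΔP_{laptops} = (468 − 624)/avg = -156/546 = -0.285714…
E_cross = (-1320/12950) / (-156/546) = 0.3567…
E_cross > 0 ⇒ the goods are substitutes.

0.36; substitutes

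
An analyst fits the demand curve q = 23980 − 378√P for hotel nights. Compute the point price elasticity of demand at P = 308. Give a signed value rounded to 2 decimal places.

dq/dP = −378/(2√P) = -10.7693. At P = 308, q = 17346.1.
Ed = (dq/dP)·(P/q) = (-10.7693) × (308/17346.1) = -0.1912…

-0.19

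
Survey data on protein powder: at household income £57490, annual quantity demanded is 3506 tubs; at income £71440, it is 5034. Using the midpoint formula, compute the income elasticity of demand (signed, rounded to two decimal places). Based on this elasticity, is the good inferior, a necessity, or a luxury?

%ΔQ = (5034 − 3506)/[( 3506 + 5034)/2] = 1528/4270 = 0.357845…
%ΔIncome = (71440 − 57490)/[( 57490 + 71440)/2] = 13950/64465 = 0.216396…
E_income = (1528/4270) / (13950/64465) = 1.6536…
E_income > 1 ⇒ normal good, luxury.

1.65; luxury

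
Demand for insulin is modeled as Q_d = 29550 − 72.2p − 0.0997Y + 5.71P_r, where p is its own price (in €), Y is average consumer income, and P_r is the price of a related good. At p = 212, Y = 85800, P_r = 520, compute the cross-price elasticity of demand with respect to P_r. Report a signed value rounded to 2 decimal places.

0.34

At the given values, Q_d = 29550 − 72.2(212) − 0.0997(85800) + 5.71(520) = 8658.54.
∂Q_d/∂P_r = 5.71.
E = (5.71) × (520/8658.54) = 0.3429…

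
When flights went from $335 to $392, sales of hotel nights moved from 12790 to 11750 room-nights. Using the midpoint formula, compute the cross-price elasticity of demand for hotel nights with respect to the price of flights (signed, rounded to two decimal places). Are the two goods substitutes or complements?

%ΔQ_{hotel nights} = (11750 − 12790)/avg = -1040/12270 = -0.084759…
%ΔP_{flights} = (392 − 335)/avg = 57/363.5 = 0.156808…
E_cross = (-1040/12270) / (57/363.5) = -0.5405…
E_cross < 0 ⇒ the goods are complements.

-0.54; complements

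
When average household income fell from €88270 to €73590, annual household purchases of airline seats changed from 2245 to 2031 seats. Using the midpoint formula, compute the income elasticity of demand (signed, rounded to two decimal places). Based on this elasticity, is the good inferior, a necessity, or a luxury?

%ΔQ = (2031 − 2245)/[( 2245 + 2031)/2] = -214/2138 = -0.100093…
%ΔIncome = (73590 − 88270)/[( 88270 + 73590)/2] = -14680/80930 = -0.181391…
E_income = (-214/2138) / (-14680/80930) = 0.5518…
0 < E_income < 1 ⇒ normal good, necessity.

0.55; necessity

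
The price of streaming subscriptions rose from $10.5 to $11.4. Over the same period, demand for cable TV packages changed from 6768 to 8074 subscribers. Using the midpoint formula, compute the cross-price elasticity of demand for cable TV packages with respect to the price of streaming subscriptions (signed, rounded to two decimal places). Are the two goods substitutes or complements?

2.14; substitutes

%ΔQ_{cable TV packages} = (8074 − 6768)/avg = 1306/7421 = 0.175987…
%ΔP_{streaming subscriptions} = (11.4 − 10.5)/avg = 0.9/10.95 = 0.082191…
E_cross = (1306/7421) / (0.9/10.95) = 2.1411…
E_cross > 0 ⇒ the goods are substitutes.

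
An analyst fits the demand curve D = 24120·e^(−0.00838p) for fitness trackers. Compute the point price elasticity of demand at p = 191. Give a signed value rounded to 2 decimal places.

-1.60

dD/dp = −0.00838·D = -40.7848. At p = 191, D = 4866.92.
Ed = (dD/dp)·(p/D) = (-40.7848) × (191/4866.92) = -1.6005…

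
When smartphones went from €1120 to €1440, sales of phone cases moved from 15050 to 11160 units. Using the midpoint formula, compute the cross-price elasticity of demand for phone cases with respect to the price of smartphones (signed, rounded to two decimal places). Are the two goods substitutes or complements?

%ΔQ_{phone cases} = (11160 − 15050)/avg = -3890/13105 = -0.296833…
%ΔP_{smartphones} = (1440 − 1120)/avg = 320/1280 = 0.25
E_cross = (-3890/13105) / (320/1280) = -1.1873…
E_cross < 0 ⇒ the goods are complements.

-1.19; complements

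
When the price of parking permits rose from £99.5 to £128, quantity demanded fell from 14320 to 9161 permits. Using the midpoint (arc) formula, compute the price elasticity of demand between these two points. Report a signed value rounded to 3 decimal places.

-1.754

%ΔQ = (9161 − 14320) / [(14320 + 9161)/2] = -5159/11740.5 = -0.439419…
%ΔP = (128 − 99.5) / [(99.5 + 128)/2] = 28.5/113.75 = 0.250549…
Arc Ed = %ΔQ / %ΔP = (-5159/11740.5) / (28.5/113.75) = -1.75382…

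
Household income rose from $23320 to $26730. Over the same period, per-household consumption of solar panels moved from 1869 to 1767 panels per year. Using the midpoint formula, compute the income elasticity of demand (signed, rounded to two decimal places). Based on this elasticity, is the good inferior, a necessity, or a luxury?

%ΔQ = (1767 − 1869)/[( 1869 + 1767)/2] = -102/1818 = -0.056105…
%ΔIncome = (26730 − 23320)/[( 23320 + 26730)/2] = 3410/25025 = 0.136263…
E_income = (-102/1818) / (3410/25025) = -0.4117…
E_income < 0 ⇒ inferior good.

-0.41; inferior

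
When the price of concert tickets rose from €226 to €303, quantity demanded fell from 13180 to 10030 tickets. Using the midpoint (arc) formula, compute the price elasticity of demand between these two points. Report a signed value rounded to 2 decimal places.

%ΔQ = (10030 − 13180) / [(13180 + 10030)/2] = -3150/11605 = -0.271434…
%ΔP = (303 − 226) / [(226 + 303)/2] = 77/264.5 = 0.291115…
Arc Ed = %ΔQ / %ΔP = (-3150/11605) / (77/264.5) = -0.9323…

-0.93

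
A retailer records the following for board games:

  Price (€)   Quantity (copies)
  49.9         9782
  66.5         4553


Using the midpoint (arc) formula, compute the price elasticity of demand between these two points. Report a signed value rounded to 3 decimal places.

-2.558

%ΔQ = (4553 − 9782) / [(9782 + 4553)/2] = -5229/7167.5 = -0.729543…
%ΔP = (66.5 − 49.9) / [(49.9 + 66.5)/2] = 16.6/58.2 = 0.285223…
Arc Ed = %ΔQ / %ΔP = (-5229/7167.5) / (16.6/58.2) = -2.55779…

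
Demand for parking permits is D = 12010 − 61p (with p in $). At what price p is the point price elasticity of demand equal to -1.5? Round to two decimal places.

Ed = −61p/(12010 − 61p). Set this equal to -1.5:
61p = 1.5·(12010 − 61p) ⇒ 61p(1 + 1.5) = 1.5·12010
p = 1.5·12010 / (61·2.5) = 118.1311…

118.13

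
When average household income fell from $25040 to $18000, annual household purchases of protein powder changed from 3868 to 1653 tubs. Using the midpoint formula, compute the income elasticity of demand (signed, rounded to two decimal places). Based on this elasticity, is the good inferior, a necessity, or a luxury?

2.45; luxury

%ΔQ = (1653 − 3868)/[( 3868 + 1653)/2] = -2215/2760.5 = -0.802390…
%ΔIncome = (18000 − 25040)/[( 25040 + 18000)/2] = -7040/21520 = -0.327137…
E_income = (-2215/2760.5) / (-7040/21520) = 2.4527…
E_income > 1 ⇒ normal good, luxury.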